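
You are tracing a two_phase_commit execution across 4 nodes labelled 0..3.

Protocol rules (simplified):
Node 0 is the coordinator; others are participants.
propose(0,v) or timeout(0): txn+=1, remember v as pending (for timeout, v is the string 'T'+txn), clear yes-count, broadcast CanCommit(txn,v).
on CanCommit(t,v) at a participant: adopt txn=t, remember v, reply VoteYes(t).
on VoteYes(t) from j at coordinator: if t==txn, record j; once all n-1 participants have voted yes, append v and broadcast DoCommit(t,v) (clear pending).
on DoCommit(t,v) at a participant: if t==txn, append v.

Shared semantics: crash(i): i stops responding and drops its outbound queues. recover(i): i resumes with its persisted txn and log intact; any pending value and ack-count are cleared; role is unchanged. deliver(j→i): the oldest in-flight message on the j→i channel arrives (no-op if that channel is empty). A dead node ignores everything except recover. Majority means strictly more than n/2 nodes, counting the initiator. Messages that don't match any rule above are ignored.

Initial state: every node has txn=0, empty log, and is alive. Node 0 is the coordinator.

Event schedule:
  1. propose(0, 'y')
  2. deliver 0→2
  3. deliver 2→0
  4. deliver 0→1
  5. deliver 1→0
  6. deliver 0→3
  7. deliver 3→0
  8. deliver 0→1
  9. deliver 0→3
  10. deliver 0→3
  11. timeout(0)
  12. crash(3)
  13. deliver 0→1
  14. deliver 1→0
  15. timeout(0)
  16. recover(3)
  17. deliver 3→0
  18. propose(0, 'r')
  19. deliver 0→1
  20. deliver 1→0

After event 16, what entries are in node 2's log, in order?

empty

1. propose(0,'y'):  <0:coor t1 ->
2. deliver 0→2:  <2:part t1 ->
3. deliver 2→0:  nop
4. deliver 0→1:  <1:part t1 ->
5. deliver 1→0:  nop
6. deliver 0→3:  <3:part t1 ->
7. deliver 3→0:  <0:coor t1 y>
8. deliver 0→1:  <1:part t1 y>
9. deliver 0→3:  <3:part t1 y>
10. deliver 0→3:  nop
11. timeout(0):  <0:coor t2 y>
12. crash(3):  <3:✗part t1 y>
13. deliver 0→1:  <1:part t2 y>
14. deliver 1→0:  nop
15. timeout(0):  <0:coor t3 y>
16. recover(3):  <3:part t1 y>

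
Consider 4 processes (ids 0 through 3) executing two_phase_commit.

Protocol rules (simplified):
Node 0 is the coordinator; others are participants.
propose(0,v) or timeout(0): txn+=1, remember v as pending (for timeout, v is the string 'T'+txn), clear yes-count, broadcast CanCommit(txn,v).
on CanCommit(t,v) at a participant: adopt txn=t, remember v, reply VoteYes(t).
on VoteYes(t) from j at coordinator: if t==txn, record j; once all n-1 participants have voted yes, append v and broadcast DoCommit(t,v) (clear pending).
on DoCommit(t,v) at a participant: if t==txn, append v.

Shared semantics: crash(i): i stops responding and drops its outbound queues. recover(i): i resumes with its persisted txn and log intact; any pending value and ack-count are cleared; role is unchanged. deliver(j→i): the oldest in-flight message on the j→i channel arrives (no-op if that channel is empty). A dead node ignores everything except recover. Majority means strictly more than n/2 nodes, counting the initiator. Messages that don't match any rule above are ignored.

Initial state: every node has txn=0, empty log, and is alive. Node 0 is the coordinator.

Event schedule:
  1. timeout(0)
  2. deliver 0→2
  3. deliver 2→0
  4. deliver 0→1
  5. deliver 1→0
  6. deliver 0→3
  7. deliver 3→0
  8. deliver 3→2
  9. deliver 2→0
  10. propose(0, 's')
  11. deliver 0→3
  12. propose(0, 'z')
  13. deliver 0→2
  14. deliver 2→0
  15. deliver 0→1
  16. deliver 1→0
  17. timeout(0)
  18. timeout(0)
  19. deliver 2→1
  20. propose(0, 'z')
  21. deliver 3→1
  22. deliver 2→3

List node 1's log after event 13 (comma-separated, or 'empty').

e1 timeout(0): 0[coor,t=1,-]
e2 deliver 0→2: 2[part,t=1,-]
e3 deliver 2→0: ·
e4 deliver 0→1: 1[part,t=1,-]
e5 deliver 1→0: ·
e6 deliver 0→3: 3[part,t=1,-]
e7 deliver 3→0: 0[coor,t=1,T1]
e8 deliver 3→2: ·
e9 deliver 2→0: ·
e10 propose(0,'s'): 0[coor,t=2,T1]
e11 deliver 0→3: 3[part,t=1,T1]
e12 propose(0,'z'): 0[coor,t=3,T1]
e13 deliver 0→2: 2[part,t=1,T1]

empty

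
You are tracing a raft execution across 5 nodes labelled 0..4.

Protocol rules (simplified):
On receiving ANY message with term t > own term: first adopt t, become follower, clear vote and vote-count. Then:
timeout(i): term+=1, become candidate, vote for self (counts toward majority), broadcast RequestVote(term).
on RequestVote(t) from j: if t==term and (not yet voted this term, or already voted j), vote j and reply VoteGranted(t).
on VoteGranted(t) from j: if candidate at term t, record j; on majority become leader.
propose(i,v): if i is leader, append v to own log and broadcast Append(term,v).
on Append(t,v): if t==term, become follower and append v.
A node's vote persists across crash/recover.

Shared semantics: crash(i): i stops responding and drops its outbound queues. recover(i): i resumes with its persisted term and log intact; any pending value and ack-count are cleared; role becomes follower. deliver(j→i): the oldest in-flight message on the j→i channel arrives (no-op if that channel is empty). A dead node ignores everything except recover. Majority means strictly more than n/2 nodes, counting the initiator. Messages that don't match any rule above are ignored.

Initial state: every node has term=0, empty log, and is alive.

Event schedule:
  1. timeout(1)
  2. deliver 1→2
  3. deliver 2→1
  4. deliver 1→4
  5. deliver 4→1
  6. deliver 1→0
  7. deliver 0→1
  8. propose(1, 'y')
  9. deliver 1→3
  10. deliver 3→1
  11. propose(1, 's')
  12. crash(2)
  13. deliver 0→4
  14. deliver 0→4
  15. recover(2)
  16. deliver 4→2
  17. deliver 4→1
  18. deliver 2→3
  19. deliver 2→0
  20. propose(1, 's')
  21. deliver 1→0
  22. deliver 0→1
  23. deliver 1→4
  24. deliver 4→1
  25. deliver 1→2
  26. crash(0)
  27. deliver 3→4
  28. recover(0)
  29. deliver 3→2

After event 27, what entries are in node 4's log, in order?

y

1. timeout(1):  <1:cand t1 ->
2. deliver 1→2:  <2:foll t1 ->
3. deliver 2→1:  nop
4. deliver 1→4:  <4:foll t1 ->
5. deliver 4→1:  <1:lead t1 ->
6. deliver 1→0:  <0:foll t1 ->
7. deliver 0→1:  nop
8. propose(1,'y'):  <1:lead t1 y>
9. deliver 1→3:  <3:foll t1 ->
10. deliver 3→1:  nop
11. propose(1,'s'):  <1:lead t1 y,s>
12. crash(2):  <2:✗foll t1 ->
13. deliver 0→4:  nop
14. deliver 0→4:  nop
15. recover(2):  <2:foll t1 ->
16. deliver 4→2:  nop
17. deliver 4→1:  nop
18. deliver 2→3:  nop
19. deliver 2→0:  nop
20. propose(1,'s'):  <1:lead t1 y,s,s>
21. deliver 1→0:  <0:foll t1 y>
22. deliver 0→1:  nop
23. deliver 1→4:  <4:foll t1 y>
24. deliver 4→1:  nop
25. deliver 1→2:  <2:foll t1 y>
26. crash(0):  <0:✗foll t1 y>
27. deliver 3→4:  nop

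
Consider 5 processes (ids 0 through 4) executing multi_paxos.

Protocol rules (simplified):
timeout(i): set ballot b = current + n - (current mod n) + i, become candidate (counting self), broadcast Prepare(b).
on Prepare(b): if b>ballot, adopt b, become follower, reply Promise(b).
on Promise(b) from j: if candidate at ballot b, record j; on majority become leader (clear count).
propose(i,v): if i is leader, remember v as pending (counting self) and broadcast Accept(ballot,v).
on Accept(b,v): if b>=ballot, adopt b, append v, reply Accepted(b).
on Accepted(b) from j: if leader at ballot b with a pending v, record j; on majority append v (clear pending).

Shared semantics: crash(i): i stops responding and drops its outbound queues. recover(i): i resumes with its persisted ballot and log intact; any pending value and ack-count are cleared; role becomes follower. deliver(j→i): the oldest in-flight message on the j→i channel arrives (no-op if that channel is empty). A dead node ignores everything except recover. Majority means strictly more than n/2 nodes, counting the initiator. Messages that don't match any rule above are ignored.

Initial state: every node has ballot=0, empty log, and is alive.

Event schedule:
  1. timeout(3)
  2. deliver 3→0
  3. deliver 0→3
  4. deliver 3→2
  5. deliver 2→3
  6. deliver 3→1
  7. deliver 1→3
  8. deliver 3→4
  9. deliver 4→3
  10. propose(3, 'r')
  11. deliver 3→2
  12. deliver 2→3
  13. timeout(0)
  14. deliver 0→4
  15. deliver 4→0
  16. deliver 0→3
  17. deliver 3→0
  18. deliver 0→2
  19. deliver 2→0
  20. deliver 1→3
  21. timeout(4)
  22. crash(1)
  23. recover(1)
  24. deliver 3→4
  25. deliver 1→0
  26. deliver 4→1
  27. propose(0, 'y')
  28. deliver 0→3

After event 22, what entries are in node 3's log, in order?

e1 timeout(3): 3[cand,b=8,-]
e2 deliver 3→0: 0[foll,b=8,-]
e3 deliver 0→3: ·
e4 deliver 3→2: 2[foll,b=8,-]
e5 deliver 2→3: 3[lead,b=8,-]
e6 deliver 3→1: 1[foll,b=8,-]
e7 deliver 1→3: ·
e8 deliver 3→4: 4[foll,b=8,-]
e9 deliver 4→3: ·
e10 propose(3,'r'): ·
e11 deliver 3→2: 2[foll,b=8,r]
e12 deliver 2→3: ·
e13 timeout(0): 0[cand,b=10,-]
e14 deliver 0→4: 4[foll,b=10,-]
e15 deliver 4→0: ·
e16 deliver 0→3: 3[foll,b=10,-]
e17 deliver 3→0: ·
e18 deliver 0→2: 2[foll,b=10,r]
e19 deliver 2→0: 0[lead,b=10,-]
e20 deliver 1→3: ·
e21 timeout(4): 4[cand,b=19,-]
e22 crash(1): 1[✗foll,b=8,-]

empty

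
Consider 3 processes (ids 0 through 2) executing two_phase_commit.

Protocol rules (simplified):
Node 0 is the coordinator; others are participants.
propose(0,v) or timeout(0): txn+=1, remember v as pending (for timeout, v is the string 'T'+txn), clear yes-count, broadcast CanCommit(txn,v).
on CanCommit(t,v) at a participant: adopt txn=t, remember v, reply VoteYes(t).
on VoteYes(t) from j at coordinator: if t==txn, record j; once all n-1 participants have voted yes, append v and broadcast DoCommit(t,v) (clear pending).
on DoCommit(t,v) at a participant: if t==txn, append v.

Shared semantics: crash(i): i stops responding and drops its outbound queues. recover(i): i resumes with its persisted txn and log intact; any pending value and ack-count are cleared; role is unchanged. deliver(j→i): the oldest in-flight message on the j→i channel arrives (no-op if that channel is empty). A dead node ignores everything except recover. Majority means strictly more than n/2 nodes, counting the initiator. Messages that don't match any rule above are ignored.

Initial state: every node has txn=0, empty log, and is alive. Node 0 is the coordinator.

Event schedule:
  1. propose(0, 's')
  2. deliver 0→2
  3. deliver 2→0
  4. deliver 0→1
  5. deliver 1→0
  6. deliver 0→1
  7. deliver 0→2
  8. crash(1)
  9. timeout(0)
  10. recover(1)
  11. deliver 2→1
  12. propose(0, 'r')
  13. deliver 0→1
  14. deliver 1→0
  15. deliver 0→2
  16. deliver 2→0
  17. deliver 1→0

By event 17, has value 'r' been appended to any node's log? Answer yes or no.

no

1. propose(0,'s'):  <0:coor t1 ->
2. deliver 0→2:  <2:part t1 ->
3. deliver 2→0:  nop
4. deliver 0→1:  <1:part t1 ->
5. deliver 1→0:  <0:coor t1 s>
6. deliver 0→1:  <1:part t1 s>
7. deliver 0→2:  <2:part t1 s>
8. crash(1):  <1:✗part t1 s>
9. timeout(0):  <0:coor t2 s>
10. recover(1):  <1:part t1 s>
11. deliver 2→1:  nop
12. propose(0,'r'):  <0:coor t3 s>
13. deliver 0→1:  <1:part t2 s>
14. deliver 1→0:  nop
15. deliver 0→2:  <2:part t2 s>
16. deliver 2→0:  nop
17. deliver 1→0:  nop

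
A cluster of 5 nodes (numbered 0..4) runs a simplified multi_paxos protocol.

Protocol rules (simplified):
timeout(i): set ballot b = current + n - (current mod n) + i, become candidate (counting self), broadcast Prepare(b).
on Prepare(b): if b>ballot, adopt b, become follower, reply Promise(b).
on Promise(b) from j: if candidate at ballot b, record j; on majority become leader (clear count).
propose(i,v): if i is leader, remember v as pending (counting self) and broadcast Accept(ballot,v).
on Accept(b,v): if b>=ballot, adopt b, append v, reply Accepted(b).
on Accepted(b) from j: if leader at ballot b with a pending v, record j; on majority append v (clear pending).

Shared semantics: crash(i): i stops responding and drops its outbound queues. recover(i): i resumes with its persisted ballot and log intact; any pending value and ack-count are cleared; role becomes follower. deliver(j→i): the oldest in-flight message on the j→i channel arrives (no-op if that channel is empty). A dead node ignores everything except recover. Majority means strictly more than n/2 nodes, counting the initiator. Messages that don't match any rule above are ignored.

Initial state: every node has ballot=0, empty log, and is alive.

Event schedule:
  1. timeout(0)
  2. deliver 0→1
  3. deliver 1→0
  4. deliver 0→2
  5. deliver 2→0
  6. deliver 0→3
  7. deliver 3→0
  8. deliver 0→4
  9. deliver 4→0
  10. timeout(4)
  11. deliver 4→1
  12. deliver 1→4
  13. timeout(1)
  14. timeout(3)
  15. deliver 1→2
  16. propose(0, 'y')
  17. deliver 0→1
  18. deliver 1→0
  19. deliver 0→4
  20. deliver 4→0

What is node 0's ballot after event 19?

e1 timeout(0): 0[cand,b=5,-]
e2 deliver 0→1: 1[foll,b=5,-]
e3 deliver 1→0: ·
e4 deliver 0→2: 2[foll,b=5,-]
e5 deliver 2→0: 0[lead,b=5,-]
e6 deliver 0→3: 3[foll,b=5,-]
e7 deliver 3→0: ·
e8 deliver 0→4: 4[foll,b=5,-]
e9 deliver 4→0: ·
e10 timeout(4): 4[cand,b=14,-]
e11 deliver 4→1: 1[foll,b=14,-]
e12 deliver 1→4: ·
e13 timeout(1): 1[cand,b=16,-]
e14 timeout(3): 3[cand,b=13,-]
e15 deliver 1→2: 2[foll,b=16,-]
e16 propose(0,'y'): ·
e17 deliver 0→1: ·
e18 deliver 1→0: 0[foll,b=16,-]
e19 deliver 0→4: ·

16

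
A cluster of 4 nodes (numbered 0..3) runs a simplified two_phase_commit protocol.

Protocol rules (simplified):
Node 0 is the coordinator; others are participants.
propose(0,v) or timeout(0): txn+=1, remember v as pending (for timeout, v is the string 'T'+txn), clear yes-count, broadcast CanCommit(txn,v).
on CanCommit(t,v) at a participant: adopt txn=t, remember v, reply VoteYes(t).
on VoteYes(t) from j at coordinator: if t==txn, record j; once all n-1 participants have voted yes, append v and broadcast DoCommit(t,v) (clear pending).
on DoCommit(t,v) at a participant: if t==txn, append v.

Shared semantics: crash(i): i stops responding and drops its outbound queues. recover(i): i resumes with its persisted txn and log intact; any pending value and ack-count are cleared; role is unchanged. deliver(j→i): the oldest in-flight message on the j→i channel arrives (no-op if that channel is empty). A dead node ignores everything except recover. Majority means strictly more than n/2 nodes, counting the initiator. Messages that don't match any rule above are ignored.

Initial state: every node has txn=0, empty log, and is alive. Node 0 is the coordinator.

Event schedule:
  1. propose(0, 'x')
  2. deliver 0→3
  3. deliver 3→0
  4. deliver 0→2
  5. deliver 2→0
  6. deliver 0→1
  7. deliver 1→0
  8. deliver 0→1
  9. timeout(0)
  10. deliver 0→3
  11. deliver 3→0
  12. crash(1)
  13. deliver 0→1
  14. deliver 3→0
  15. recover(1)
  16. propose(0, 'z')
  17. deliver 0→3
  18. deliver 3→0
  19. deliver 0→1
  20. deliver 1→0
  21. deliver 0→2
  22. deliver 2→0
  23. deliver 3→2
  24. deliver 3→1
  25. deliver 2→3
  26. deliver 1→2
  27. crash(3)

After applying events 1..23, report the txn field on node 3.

2

[1] propose(0,'x') → N0(coor t1 [-])
[2] deliver 0→3 → N3(part t1 [-])
[3] deliver 3→0 → ∅
[4] deliver 0→2 → N2(part t1 [-])
[5] deliver 2→0 → ∅
[6] deliver 0→1 → N1(part t1 [-])
[7] deliver 1→0 → N0(coor t1 [x])
[8] deliver 0→1 → N1(part t1 [x])
[9] timeout(0) → N0(coor t2 [x])
[10] deliver 0→3 → N3(part t1 [x])
[11] deliver 3→0 → ∅
[12] crash(1) → N1(✗part t1 [x])
[13] deliver 0→1 → ∅
[14] deliver 3→0 → ∅
[15] recover(1) → N1(part t1 [x])
[16] propose(0,'z') → N0(coor t3 [x])
[17] deliver 0→3 → N3(part t2 [x])
[18] deliver 3→0 → ∅
[19] deliver 0→1 → N1(part t2 [x])
[20] deliver 1→0 → ∅
[21] deliver 0→2 → N2(part t1 [x])
[22] deliver 2→0 → ∅
[23] deliver 3→2 → ∅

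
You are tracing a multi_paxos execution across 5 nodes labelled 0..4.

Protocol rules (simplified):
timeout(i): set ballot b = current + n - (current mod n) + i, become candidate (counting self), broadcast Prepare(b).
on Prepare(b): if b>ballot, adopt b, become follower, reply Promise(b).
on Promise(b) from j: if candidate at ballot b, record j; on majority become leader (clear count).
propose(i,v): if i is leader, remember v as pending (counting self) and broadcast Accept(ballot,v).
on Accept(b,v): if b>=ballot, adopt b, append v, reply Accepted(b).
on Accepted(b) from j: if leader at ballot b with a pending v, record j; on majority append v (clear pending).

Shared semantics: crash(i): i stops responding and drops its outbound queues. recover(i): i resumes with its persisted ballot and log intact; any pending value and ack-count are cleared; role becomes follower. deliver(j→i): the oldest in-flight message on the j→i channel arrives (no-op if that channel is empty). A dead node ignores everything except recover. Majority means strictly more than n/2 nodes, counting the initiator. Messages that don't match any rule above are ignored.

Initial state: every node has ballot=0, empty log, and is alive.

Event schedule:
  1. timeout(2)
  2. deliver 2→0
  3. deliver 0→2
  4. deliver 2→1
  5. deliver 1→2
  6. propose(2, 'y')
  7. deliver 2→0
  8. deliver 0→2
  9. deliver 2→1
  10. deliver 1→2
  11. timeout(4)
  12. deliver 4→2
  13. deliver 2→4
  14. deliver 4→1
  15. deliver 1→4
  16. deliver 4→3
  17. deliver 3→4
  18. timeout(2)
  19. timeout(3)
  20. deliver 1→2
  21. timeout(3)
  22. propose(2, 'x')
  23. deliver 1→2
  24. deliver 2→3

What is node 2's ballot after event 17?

step 1 timeout(2): 2={cand,b=7,log=-}
step 2 deliver 2→0: 0={foll,b=7,log=-}
step 3 deliver 0→2: —
step 4 deliver 2→1: 1={foll,b=7,log=-}
step 5 deliver 1→2: 2={lead,b=7,log=-}
step 6 propose(2,'y'): —
step 7 deliver 2→0: 0={foll,b=7,log=y}
step 8 deliver 0→2: —
step 9 deliver 2→1: 1={foll,b=7,log=y}
step 10 deliver 1→2: 2={lead,b=7,log=y}
step 11 timeout(4): 4={cand,b=9,log=-}
step 12 deliver 4→2: 2={foll,b=9,log=y}
step 13 deliver 2→4: —
step 14 deliver 4→1: 1={foll,b=9,log=y}
step 15 deliver 1→4: —
step 16 deliver 4→3: 3={foll,b=9,log=-}
step 17 deliver 3→4: 4={lead,b=9,log=-}

9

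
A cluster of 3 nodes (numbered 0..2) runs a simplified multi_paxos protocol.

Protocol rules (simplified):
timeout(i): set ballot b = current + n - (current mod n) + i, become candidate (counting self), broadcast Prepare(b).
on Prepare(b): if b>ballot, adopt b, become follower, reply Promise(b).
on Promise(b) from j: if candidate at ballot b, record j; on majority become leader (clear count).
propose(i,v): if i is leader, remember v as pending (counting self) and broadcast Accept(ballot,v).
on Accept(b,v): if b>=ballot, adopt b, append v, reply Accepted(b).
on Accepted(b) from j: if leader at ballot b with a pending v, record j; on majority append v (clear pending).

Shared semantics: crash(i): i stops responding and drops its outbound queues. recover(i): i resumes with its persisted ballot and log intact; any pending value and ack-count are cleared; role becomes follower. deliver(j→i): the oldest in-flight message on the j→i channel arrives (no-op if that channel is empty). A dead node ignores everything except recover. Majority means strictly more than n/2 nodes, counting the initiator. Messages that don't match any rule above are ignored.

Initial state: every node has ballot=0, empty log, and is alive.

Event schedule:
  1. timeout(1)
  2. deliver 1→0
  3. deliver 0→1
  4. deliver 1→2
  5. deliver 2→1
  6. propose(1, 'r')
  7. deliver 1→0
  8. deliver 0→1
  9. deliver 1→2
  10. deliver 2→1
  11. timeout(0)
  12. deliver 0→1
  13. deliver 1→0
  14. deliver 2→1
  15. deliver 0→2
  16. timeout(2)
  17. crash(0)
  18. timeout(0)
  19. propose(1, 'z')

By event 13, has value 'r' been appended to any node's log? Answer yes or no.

yes

step 1 timeout(1): 1={cand,b=4,log=-}
step 2 deliver 1→0: 0={foll,b=4,log=-}
step 3 deliver 0→1: 1={lead,b=4,log=-}
step 4 deliver 1→2: 2={foll,b=4,log=-}
step 5 deliver 2→1: —
step 6 propose(1,'r'): —
step 7 deliver 1→0: 0={foll,b=4,log=r}
step 8 deliver 0→1: 1={lead,b=4,log=r}
step 9 deliver 1→2: 2={foll,b=4,log=r}
step 10 deliver 2→1: —
step 11 timeout(0): 0={cand,b=6,log=r}
step 12 deliver 0→1: 1={foll,b=6,log=r}
step 13 deliver 1→0: 0={lead,b=6,log=r}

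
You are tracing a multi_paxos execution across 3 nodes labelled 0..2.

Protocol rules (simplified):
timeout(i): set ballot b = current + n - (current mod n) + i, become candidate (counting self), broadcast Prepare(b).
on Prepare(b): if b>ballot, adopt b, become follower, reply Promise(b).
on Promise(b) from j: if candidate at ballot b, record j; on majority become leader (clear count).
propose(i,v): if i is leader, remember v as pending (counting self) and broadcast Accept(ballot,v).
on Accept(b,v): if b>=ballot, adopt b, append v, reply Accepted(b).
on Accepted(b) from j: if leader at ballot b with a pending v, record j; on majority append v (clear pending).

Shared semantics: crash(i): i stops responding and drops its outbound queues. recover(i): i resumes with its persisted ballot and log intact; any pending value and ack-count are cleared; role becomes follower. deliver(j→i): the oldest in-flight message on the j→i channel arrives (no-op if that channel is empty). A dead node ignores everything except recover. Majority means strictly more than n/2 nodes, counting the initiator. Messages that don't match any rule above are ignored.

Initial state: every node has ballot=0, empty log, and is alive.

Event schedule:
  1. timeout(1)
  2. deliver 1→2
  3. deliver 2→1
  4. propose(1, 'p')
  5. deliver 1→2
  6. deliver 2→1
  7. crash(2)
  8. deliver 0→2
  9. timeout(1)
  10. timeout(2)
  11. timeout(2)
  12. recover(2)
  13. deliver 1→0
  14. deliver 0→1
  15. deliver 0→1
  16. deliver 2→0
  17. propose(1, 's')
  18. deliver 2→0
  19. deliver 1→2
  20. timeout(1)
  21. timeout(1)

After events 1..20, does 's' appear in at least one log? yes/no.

no

[1] timeout(1) → N1(cand b4 [-])
[2] deliver 1→2 → N2(foll b4 [-])
[3] deliver 2→1 → N1(lead b4 [-])
[4] propose(1,'p') → ∅
[5] deliver 1→2 → N2(foll b4 [p])
[6] deliver 2→1 → N1(lead b4 [p])
[7] crash(2) → N2(✗foll b4 [p])
[8] deliver 0→2 → ∅
[9] timeout(1) → N1(cand b7 [p])
[10] timeout(2) → ∅
[11] timeout(2) → ∅
[12] recover(2) → N2(foll b4 [p])
[13] deliver 1→0 → N0(foll b4 [-])
[14] deliver 0→1 → ∅
[15] deliver 0→1 → ∅
[16] deliver 2→0 → ∅
[17] propose(1,'s') → ∅
[18] deliver 2→0 → ∅
[19] deliver 1→2 → N2(foll b7 [p])
[20] timeout(1) → N1(cand b10 [p])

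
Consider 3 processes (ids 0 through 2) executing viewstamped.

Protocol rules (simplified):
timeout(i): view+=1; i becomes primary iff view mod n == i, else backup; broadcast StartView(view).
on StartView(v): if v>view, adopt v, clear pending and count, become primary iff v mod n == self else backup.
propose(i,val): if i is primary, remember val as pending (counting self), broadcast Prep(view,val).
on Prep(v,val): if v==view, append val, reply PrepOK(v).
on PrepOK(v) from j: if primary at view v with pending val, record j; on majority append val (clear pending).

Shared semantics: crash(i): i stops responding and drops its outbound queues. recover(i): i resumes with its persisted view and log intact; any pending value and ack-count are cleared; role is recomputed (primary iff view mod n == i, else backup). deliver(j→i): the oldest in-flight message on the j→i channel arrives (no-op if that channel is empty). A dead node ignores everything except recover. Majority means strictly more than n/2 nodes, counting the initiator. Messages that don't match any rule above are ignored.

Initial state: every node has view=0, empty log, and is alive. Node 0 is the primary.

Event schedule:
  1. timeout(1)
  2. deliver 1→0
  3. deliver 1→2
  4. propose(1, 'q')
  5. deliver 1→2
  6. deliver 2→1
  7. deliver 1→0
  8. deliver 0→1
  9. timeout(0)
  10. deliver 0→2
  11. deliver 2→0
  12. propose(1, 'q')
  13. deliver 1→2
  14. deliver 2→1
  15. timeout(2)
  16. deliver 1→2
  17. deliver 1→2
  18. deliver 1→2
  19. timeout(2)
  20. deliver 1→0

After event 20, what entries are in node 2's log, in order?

[1] timeout(1) → N1(prim v1 [-])
[2] deliver 1→0 → N0(back v1 [-])
[3] deliver 1→2 → N2(back v1 [-])
[4] propose(1,'q') → ∅
[5] deliver 1→2 → N2(back v1 [q])
[6] deliver 2→1 → N1(prim v1 [q])
[7] deliver 1→0 → N0(back v1 [q])
[8] deliver 0→1 → ∅
[9] timeout(0) → N0(back v2 [q])
[10] deliver 0→2 → N2(prim v2 [q])
[11] deliver 2→0 → ∅
[12] propose(1,'q') → ∅
[13] deliver 1→2 → ∅
[14] deliver 2→1 → ∅
[15] timeout(2) → N2(back v3 [q])
[16] deliver 1→2 → ∅
[17] deliver 1→2 → ∅
[18] deliver 1→2 → ∅
[19] timeout(2) → N2(back v4 [q])
[20] deliver 1→0 → ∅

q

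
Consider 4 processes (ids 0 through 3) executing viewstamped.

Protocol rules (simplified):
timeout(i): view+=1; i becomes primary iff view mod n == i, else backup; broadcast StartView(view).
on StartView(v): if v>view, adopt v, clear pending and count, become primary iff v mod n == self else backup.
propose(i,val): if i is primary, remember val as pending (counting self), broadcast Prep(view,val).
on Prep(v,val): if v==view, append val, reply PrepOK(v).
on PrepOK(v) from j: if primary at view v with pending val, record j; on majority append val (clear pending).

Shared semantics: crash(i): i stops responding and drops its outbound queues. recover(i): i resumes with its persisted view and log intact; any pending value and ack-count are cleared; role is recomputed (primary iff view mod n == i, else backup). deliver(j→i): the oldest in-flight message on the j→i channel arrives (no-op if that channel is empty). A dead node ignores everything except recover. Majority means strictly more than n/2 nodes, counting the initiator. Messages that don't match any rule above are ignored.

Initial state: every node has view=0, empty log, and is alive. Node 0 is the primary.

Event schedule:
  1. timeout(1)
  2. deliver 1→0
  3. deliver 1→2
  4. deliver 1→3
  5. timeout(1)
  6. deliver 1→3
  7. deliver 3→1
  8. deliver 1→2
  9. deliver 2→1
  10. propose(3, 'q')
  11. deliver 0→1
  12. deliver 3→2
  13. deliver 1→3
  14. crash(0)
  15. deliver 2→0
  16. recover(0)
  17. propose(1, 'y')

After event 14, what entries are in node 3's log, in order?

empty

[1] timeout(1) → N1(prim v1 [-])
[2] deliver 1→0 → N0(back v1 [-])
[3] deliver 1→2 → N2(back v1 [-])
[4] deliver 1→3 → N3(back v1 [-])
[5] timeout(1) → N1(back v2 [-])
[6] deliver 1→3 → N3(back v2 [-])
[7] deliver 3→1 → ∅
[8] deliver 1→2 → N2(prim v2 [-])
[9] deliver 2→1 → ∅
[10] propose(3,'q') → ∅
[11] deliver 0→1 → ∅
[12] deliver 3→2 → ∅
[13] deliver 1→3 → ∅
[14] crash(0) → N0(✗back v1 [-])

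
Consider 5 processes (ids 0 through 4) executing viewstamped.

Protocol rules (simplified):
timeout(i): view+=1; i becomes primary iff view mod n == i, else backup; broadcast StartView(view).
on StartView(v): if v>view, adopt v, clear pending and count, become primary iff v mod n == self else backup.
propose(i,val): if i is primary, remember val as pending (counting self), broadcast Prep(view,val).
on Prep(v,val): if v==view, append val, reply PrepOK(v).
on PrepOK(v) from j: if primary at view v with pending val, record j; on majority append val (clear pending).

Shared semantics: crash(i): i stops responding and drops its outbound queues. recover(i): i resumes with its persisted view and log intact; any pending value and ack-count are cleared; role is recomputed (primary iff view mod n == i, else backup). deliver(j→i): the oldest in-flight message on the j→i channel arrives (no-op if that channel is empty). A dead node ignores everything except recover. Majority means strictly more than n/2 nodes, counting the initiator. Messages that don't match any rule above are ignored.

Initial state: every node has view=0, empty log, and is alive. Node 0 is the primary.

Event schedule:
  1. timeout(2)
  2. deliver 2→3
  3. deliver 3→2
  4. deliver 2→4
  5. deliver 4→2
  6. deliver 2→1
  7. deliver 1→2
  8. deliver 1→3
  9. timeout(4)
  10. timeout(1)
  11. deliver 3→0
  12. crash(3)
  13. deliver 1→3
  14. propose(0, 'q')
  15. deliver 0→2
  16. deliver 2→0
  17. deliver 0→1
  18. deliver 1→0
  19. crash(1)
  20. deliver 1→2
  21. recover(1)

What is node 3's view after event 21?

e1 timeout(2): 2[back,v=1,-]
e2 deliver 2→3: 3[back,v=1,-]
e3 deliver 3→2: ·
e4 deliver 2→4: 4[back,v=1,-]
e5 deliver 4→2: ·
e6 deliver 2→1: 1[prim,v=1,-]
e7 deliver 1→2: ·
e8 deliver 1→3: ·
e9 timeout(4): 4[back,v=2,-]
e10 timeout(1): 1[back,v=2,-]
e11 deliver 3→0: ·
e12 crash(3): 3[✗back,v=1,-]
e13 deliver 1→3: ·
e14 propose(0,'q'): ·
e15 deliver 0→2: ·
e16 deliver 2→0: 0[back,v=1,-]
e17 deliver 0→1: ·
e18 deliver 1→0: 0[back,v=2,-]
e19 crash(1): 1[✗back,v=2,-]
e20 deliver 1→2: ·
e21 recover(1): 1[back,v=2,-]

1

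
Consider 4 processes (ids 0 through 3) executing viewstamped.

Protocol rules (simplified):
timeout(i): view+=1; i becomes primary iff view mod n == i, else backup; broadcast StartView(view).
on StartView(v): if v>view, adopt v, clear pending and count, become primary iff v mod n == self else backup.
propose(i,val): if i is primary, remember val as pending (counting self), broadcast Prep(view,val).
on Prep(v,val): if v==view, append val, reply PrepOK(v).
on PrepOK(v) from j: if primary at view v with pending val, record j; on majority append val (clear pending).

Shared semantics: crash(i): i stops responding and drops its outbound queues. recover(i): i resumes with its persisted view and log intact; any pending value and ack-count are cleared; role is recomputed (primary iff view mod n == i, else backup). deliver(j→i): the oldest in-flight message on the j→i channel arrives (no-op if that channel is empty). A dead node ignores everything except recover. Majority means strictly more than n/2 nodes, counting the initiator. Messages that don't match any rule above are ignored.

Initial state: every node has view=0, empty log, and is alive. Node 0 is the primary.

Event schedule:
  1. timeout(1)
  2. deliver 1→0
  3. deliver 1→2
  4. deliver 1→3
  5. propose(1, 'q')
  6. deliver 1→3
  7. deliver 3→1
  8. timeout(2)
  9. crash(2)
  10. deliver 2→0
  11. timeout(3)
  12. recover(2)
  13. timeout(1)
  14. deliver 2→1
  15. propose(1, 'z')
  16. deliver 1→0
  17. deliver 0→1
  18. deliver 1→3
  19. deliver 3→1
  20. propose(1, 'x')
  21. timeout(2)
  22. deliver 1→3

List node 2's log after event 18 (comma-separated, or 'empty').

after 1 — timeout(1): n1:prim/v1/[-]
after 2 — deliver 1→0: n0:back/v1/[-]
after 3 — deliver 1→2: n2:back/v1/[-]
after 4 — deliver 1→3: n3:back/v1/[-]
after 5 — propose(1,'q'): ·
after 6 — deliver 1→3: n3:back/v1/[q]
after 7 — deliver 3→1: ·
after 8 — timeout(2): n2:prim/v2/[-]
after 9 — crash(2): n2:✗prim/v2/[-]
after 10 — deliver 2→0: ·
after 11 — timeout(3): n3:back/v2/[q]
after 12 — recover(2): n2:prim/v2/[-]
after 13 — timeout(1): n1:back/v2/[-]
after 14 — deliver 2→1: ·
after 15 — propose(1,'z'): ·
after 16 — deliver 1→0: n0:back/v1/[q]
after 17 — deliver 0→1: ·
after 18 — deliver 1→3: ·

empty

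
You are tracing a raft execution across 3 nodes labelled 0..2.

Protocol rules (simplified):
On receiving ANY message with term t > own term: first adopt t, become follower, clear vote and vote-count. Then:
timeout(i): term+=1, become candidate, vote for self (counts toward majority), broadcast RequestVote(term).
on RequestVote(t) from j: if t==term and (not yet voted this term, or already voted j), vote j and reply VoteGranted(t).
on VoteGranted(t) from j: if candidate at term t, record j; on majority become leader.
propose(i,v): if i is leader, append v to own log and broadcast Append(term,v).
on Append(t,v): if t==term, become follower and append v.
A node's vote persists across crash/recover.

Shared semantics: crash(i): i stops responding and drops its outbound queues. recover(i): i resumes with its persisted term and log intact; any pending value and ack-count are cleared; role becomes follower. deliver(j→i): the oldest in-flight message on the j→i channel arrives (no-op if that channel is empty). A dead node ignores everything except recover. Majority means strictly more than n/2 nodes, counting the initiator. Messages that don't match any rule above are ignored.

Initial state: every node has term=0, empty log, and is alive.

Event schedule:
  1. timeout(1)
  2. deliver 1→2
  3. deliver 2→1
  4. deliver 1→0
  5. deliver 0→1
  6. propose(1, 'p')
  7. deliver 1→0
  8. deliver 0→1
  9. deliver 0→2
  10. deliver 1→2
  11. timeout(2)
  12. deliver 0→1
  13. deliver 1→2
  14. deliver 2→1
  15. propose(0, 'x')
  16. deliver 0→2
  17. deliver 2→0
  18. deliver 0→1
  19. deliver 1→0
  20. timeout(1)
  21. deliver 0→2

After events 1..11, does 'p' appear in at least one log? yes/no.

yes

[1] timeout(1) → N1(cand t1 [-])
[2] deliver 1→2 → N2(foll t1 [-])
[3] deliver 2→1 → N1(lead t1 [-])
[4] deliver 1→0 → N0(foll t1 [-])
[5] deliver 0→1 → ∅
[6] propose(1,'p') → N1(lead t1 [p])
[7] deliver 1→0 → N0(foll t1 [p])
[8] deliver 0→1 → ∅
[9] deliver 0→2 → ∅
[10] deliver 1→2 → N2(foll t1 [p])
[11] timeout(2) → N2(cand t2 [p])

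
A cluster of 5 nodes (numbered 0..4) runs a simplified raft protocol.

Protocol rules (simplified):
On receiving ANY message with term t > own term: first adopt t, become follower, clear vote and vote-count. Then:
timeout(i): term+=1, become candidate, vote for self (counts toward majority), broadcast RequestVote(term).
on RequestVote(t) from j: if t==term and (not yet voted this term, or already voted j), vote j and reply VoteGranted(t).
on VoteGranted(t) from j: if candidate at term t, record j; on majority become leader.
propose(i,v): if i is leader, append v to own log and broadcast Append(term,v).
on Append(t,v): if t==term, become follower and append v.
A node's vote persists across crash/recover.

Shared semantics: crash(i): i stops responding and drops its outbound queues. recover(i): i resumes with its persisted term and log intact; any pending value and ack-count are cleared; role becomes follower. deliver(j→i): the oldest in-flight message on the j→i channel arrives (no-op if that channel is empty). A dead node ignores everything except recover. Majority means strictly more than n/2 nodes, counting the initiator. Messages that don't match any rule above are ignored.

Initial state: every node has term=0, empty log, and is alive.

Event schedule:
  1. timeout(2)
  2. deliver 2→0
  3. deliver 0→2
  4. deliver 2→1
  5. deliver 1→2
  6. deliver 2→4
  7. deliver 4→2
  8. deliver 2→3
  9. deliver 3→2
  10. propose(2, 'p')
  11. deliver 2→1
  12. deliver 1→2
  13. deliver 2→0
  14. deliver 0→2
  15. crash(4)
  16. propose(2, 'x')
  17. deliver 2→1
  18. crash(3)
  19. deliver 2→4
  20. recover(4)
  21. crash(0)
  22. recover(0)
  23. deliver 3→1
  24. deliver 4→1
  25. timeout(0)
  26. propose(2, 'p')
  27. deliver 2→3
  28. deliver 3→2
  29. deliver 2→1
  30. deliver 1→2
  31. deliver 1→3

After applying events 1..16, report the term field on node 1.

1. timeout(2):  <2:cand t1 ->
2. deliver 2→0:  <0:foll t1 ->
3. deliver 0→2:  nop
4. deliver 2→1:  <1:foll t1 ->
5. deliver 1→2:  <2:lead t1 ->
6. deliver 2→4:  <4:foll t1 ->
7. deliver 4→2:  nop
8. deliver 2→3:  <3:foll t1 ->
9. deliver 3→2:  nop
10. propose(2,'p'):  <2:lead t1 p>
11. deliver 2→1:  <1:foll t1 p>
12. deliver 1→2:  nop
13. deliver 2→0:  <0:foll t1 p>
14. deliver 0→2:  nop
15. crash(4):  <4:✗foll t1 ->
16. propose(2,'x'):  <2:lead t1 p,x>

1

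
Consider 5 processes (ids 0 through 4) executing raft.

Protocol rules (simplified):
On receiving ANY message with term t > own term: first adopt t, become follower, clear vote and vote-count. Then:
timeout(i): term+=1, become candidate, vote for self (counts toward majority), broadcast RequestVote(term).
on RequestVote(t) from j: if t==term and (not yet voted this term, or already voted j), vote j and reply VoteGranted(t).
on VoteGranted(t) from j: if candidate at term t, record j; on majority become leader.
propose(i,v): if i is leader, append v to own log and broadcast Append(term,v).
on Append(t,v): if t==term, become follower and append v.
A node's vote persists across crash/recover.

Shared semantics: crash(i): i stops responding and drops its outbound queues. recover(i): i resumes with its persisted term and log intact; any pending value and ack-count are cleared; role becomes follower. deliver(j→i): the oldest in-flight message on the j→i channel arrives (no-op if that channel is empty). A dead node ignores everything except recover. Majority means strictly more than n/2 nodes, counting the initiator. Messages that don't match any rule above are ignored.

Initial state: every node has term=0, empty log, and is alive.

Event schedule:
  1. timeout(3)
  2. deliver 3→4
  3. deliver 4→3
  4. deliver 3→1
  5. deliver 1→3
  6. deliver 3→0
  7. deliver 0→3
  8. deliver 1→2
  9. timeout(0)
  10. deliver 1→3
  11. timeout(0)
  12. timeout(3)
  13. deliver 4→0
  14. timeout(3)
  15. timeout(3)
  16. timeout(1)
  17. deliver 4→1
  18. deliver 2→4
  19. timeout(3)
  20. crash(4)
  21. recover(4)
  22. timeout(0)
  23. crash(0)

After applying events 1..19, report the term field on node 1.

after 1 — timeout(3): n3:cand/t1/[-]
after 2 — deliver 3→4: n4:foll/t1/[-]
after 3 — deliver 4→3: ·
after 4 — deliver 3→1: n1:foll/t1/[-]
after 5 — deliver 1→3: n3:lead/t1/[-]
after 6 — deliver 3→0: n0:foll/t1/[-]
after 7 — deliver 0→3: ·
after 8 — deliver 1→2: ·
after 9 — timeout(0): n0:cand/t2/[-]
after 10 — deliver 1→3: ·
after 11 — timeout(0): n0:cand/t3/[-]
after 12 — timeout(3): n3:cand/t2/[-]
after 13 — deliver 4→0: ·
after 14 — timeout(3): n3:cand/t3/[-]
after 15 — timeout(3): n3:cand/t4/[-]
after 16 — timeout(1): n1:cand/t2/[-]
after 17 — deliver 4→1: ·
after 18 — deliver 2→4: ·
after 19 — timeout(3): n3:cand/t5/[-]

2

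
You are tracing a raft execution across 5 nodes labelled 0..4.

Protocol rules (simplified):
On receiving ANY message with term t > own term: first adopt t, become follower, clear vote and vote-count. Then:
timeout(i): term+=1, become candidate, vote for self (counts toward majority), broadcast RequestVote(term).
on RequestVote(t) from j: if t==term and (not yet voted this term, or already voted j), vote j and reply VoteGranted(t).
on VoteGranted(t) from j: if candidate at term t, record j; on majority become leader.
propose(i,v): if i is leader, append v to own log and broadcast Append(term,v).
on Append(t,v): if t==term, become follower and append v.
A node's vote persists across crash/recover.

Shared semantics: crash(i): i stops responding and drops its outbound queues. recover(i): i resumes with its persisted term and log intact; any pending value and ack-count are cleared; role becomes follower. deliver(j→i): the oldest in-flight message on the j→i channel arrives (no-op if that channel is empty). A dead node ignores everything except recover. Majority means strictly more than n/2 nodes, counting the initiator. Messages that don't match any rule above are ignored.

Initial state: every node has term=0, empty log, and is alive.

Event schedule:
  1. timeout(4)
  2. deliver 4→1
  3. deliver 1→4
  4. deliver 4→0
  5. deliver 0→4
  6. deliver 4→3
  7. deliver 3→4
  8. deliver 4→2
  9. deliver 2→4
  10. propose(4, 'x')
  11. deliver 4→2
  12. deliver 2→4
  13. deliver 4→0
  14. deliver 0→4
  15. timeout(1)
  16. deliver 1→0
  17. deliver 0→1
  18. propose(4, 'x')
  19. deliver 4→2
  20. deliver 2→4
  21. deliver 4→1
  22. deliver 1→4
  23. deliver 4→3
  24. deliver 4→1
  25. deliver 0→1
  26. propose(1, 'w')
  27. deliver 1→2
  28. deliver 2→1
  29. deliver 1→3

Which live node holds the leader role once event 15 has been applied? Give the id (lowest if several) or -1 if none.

1. timeout(4):  <4:cand t1 ->
2. deliver 4→1:  <1:foll t1 ->
3. deliver 1→4:  nop
4. deliver 4→0:  <0:foll t1 ->
5. deliver 0→4:  <4:lead t1 ->
6. deliver 4→3:  <3:foll t1 ->
7. deliver 3→4:  nop
8. deliver 4→2:  <2:foll t1 ->
9. deliver 2→4:  nop
10. propose(4,'x'):  <4:lead t1 x>
11. deliver 4→2:  <2:foll t1 x>
12. deliver 2→4:  nop
13. deliver 4→0:  <0:foll t1 x>
14. deliver 0→4:  nop
15. timeout(1):  <1:cand t2 ->

4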